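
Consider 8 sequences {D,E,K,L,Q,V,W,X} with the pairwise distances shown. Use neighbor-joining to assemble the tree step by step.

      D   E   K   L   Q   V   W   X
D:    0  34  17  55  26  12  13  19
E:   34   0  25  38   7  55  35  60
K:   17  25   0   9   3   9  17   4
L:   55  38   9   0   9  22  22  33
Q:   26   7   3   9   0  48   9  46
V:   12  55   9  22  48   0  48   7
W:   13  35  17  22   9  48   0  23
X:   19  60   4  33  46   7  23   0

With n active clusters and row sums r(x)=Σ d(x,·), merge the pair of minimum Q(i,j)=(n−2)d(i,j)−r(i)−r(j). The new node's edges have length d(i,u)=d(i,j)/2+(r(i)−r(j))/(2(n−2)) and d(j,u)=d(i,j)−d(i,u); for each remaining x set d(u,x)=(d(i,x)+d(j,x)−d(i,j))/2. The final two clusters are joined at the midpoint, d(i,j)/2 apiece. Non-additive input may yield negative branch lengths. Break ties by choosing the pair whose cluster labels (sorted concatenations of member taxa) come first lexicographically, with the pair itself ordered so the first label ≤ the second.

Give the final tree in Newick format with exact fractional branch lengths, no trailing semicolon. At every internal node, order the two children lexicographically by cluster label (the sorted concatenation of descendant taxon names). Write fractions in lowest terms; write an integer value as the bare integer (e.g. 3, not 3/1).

(((((D:221/32,(V:91/20,X:49/20):163/32):443/48,K:-251/48):423/64,W:521/64):135/64,(E:37/3,Q:-16/3):567/64):713/128,L:713/128)

iteration 1: select E,Q (d=7, Q=-360); attach at lengths (37/3, -16/3); label the merged cluster EQ
  updated: d(D,EQ)=53/2, d(EQ,K)=21/2, d(EQ,L)=20, d(EQ,V)=48, d(EQ,W)=37/2, d(EQ,X)=99/2
iteration 2: select V,X (d=7, Q=-493/2); attach at lengths (91/20, 49/20); label the merged cluster VX
  updated: d(D,VX)=12, d(EQ,VX)=181/4, d(K,VX)=3, d(L,VX)=24, d(VX,W)=32
iteration 3: select D,VX (d=12, Q=-767/4); attach at lengths (221/32, 163/32); label the merged cluster DVX
  updated: d(DVX,EQ)=239/8, d(DVX,K)=4, d(DVX,L)=67/2, d(DVX,W)=33/2
iteration 4: select DVX,K (d=4, Q=-899/8); attach at lengths (443/48, -251/48); label the merged cluster DKVX
  updated: d(DKVX,EQ)=291/16, d(DKVX,L)=77/4, d(DKVX,W)=59/4
iteration 5: select DKVX,W (d=59/4, Q=-1247/16); attach at lengths (423/64, 521/64); label the merged cluster DKVWX
  updated: d(DKVWX,EQ)=351/32, d(DKVWX,L)=53/4
iteration 6: select DKVWX,EQ (d=351/32, Q=-1415/32); attach at lengths (135/64, 567/64); label the merged cluster DEKQVWX
  updated: d(DEKQVWX,L)=713/64
iteration 7: select DEKQVWX,L (d=713/64); attach at lengths (713/128, 713/128); label the merged cluster DEKLQVWX
final tree: (((((D:221/32,(V:91/20,X:49/20):163/32):443/48,K:-251/48):423/64,W:521/64):135/64,(E:37/3,Q:-16/3):567/64):713/128,L:713/128)
total length: 4279/64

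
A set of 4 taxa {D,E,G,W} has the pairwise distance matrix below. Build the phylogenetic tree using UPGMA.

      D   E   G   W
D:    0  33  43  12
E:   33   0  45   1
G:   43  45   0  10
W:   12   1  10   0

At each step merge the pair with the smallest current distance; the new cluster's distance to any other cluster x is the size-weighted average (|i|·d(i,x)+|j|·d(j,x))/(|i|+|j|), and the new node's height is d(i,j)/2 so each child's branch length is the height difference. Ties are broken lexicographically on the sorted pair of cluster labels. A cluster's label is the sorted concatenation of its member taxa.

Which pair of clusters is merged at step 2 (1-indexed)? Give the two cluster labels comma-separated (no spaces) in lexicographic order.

1. join E+W (d=1) ⇒ EW; edges |E|=1/2, |W|=1/2
  updated: d(D,EW)=45/2, d(EW,G)=55/2
2. join D+EW (d=45/2) ⇒ DEW; edges |D|=45/4, |EW|=43/4
  updated: d(DEW,G)=98/3
3. join DEW+G (d=98/3) ⇒ DEGW; edges |DEW|=61/12, |G|=49/3
final tree: ((D:45/4,(E:1/2,W:1/2):43/4):61/12,G:49/3)
total length: 533/12

D,EW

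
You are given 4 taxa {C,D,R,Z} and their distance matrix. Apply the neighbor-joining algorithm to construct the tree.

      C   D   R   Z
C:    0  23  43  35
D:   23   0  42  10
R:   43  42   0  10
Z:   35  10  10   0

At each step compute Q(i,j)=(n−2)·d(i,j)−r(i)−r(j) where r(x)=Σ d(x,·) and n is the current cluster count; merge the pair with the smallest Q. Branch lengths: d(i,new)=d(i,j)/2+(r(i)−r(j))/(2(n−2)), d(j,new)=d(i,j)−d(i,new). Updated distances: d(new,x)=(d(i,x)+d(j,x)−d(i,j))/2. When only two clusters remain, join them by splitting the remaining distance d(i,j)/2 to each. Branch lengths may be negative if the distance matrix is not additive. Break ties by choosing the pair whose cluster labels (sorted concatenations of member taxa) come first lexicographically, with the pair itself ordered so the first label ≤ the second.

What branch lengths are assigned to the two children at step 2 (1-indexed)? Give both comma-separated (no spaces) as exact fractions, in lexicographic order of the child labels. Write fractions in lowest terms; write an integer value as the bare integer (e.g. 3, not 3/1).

iteration 1: select C,D (d=23, Q=-130); attach at lengths (18, 5); label the merged cluster CD
  updated: d(CD,R)=31, d(CD,Z)=11
iteration 2: select CD,R (d=31, Q=-52); attach at lengths (16, 15); label the merged cluster CDR
  updated: d(CDR,Z)=-5
iteration 3: select CDR,Z (d=-5); attach at lengths (-5/2, -5/2); label the merged cluster CDRZ
final tree: (((C:18,D:5):16,R:15):-5/2,Z:-5/2)
total length: 49

16,15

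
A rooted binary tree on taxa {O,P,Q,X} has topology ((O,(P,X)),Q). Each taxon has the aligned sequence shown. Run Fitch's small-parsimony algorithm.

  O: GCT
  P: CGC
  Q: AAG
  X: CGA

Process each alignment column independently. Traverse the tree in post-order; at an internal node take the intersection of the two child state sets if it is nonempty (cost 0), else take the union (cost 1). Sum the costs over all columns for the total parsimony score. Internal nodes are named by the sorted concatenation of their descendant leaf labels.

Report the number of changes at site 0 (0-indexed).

2

PX@0: {C} ∩ {C} = {C} (intersection, +0)
OPX@0: {G} ∪ {C} = {C,G} (union, +1)
OPQX@0: {C,G} ∪ {A} = {A,C,G} (union, +1)
PX@1: {G} ∩ {G} = {G} (intersection, +0)
OPX@1: {C} ∪ {G} = {C,G} (union, +1)
OPQX@1: {C,G} ∪ {A} = {A,C,G} (union, +1)
PX@2: {C} ∪ {A} = {A,C} (union, +1)
OPX@2: {T} ∪ {A,C} = {A,C,T} (union, +1)
OPQX@2: {A,C,T} ∪ {G} = {A,C,G,T} (union, +1)
per-site changes: [2, 2, 3]; total = 7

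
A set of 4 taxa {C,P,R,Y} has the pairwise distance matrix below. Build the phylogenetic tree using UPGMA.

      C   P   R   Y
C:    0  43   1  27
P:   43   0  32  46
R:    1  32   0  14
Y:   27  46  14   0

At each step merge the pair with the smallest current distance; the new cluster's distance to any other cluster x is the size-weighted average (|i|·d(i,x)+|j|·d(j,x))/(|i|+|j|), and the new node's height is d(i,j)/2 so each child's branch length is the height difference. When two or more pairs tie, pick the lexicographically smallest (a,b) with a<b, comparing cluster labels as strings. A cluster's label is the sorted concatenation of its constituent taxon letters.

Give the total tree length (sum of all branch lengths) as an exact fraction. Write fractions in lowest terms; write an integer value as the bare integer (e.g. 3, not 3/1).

iteration 1: select C,R (d=1); attach at lengths (1/2, 1/2); label the merged cluster CR
  updated: d(CR,P)=75/2, d(CR,Y)=41/2
iteration 2: select CR,Y (d=41/2); attach at lengths (39/4, 41/4); label the merged cluster CRY
  updated: d(CRY,P)=121/3
iteration 3: select CRY,P (d=121/3); attach at lengths (119/12, 121/6); label the merged cluster CPRY
final tree: (((C:1/2,R:1/2):39/4,Y:41/4):119/12,P:121/6)
total length: 613/12

613/12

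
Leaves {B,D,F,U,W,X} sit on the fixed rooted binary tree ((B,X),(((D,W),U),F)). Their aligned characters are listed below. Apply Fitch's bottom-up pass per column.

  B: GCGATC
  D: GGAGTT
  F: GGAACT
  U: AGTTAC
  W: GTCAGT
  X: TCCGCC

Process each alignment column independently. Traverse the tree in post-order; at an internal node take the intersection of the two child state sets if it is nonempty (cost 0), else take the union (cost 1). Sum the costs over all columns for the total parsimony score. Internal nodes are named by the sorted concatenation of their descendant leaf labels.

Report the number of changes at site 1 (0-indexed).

site 0, node BX: B={G} ∪ X={T} → {G,T} (+1)
site 0, node DW: D={G} ∩ W={G} → {G} (+0)
site 0, node DUW: DW={G} ∪ U={A} → {A,G} (+1)
site 0, node DFUW: DUW={A,G} ∩ F={G} → {G} (+0)
site 0, node BDFUWX: BX={G,T} ∩ DFUW={G} → {G} (+0)
site 1, node BX: B={C} ∩ X={C} → {C} (+0)
site 1, node DW: D={G} ∪ W={T} → {G,T} (+1)
site 1, node DUW: DW={G,T} ∩ U={G} → {G} (+0)
site 1, node DFUW: DUW={G} ∩ F={G} → {G} (+0)
site 1, node BDFUWX: BX={C} ∪ DFUW={G} → {C,G} (+1)
site 2, node BX: B={G} ∪ X={C} → {C,G} (+1)
site 2, node DW: D={A} ∪ W={C} → {A,C} (+1)
site 2, node DUW: DW={A,C} ∪ U={T} → {A,C,T} (+1)
site 2, node DFUW: DUW={A,C,T} ∩ F={A} → {A} (+0)
site 2, node BDFUWX: BX={C,G} ∪ DFUW={A} → {A,C,G} (+1)
site 3, node BX: B={A} ∪ X={G} → {A,G} (+1)
site 3, node DW: D={G} ∪ W={A} → {A,G} (+1)
site 3, node DUW: DW={A,G} ∪ U={T} → {A,G,T} (+1)
site 3, node DFUW: DUW={A,G,T} ∩ F={A} → {A} (+0)
site 3, node BDFUWX: BX={A,G} ∩ DFUW={A} → {A} (+0)
site 4, node BX: B={T} ∪ X={C} → {C,T} (+1)
site 4, node DW: D={T} ∪ W={G} → {G,T} (+1)
site 4, node DUW: DW={G,T} ∪ U={A} → {A,G,T} (+1)
site 4, node DFUW: DUW={A,G,T} ∪ F={C} → {A,C,G,T} (+1)
site 4, node BDFUWX: BX={C,T} ∩ DFUW={A,C,G,T} → {C,T} (+0)
site 5, node BX: B={C} ∩ X={C} → {C} (+0)
site 5, node DW: D={T} ∩ W={T} → {T} (+0)
site 5, node DUW: DW={T} ∪ U={C} → {C,T} (+1)
site 5, node DFUW: DUW={C,T} ∩ F={T} → {T} (+0)
site 5, node BDFUWX: BX={C} ∪ DFUW={T} → {C,T} (+1)
per-site changes: [2, 2, 4, 3, 4, 2]; total = 17

2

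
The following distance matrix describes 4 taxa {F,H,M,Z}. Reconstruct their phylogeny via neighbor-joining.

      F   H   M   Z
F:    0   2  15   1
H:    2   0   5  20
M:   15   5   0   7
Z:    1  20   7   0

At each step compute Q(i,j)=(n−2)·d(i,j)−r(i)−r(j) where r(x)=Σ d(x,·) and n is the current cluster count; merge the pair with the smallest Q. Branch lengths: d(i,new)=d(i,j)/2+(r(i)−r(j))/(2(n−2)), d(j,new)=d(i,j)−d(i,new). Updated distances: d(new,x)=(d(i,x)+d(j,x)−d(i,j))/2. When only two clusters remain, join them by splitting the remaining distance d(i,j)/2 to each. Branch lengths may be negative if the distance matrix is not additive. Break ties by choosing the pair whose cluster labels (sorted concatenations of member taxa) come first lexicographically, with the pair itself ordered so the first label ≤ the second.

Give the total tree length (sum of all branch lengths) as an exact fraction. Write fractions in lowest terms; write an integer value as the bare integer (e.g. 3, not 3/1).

14

1. join F+Z (d=1, Q=-44) ⇒ FZ; edges |F|=-2, |Z|=3
  updated: d(FZ,H)=21/2, d(FZ,M)=21/2
2. join FZ+H (d=21/2, Q=-26) ⇒ FHZ; edges |FZ|=8, |H|=5/2
  updated: d(FHZ,M)=5/2
3. join FHZ+M (d=5/2) ⇒ FHMZ; edges |FHZ|=5/4, |M|=5/4
final tree: (((F:-2,Z:3):8,H:5/2):5/4,M:5/4)
total length: 14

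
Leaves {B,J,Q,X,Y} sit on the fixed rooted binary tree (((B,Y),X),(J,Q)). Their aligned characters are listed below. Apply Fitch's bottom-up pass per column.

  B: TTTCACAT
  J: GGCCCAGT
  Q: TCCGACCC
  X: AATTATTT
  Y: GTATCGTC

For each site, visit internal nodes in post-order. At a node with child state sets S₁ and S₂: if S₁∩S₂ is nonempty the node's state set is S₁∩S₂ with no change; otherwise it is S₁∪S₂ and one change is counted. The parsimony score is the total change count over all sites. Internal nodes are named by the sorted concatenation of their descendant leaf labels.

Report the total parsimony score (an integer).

[col 0] BY: children B:{T}, Y:{G} ∪→ {G,T}; cost 1
[col 0] BXY: children BY:{G,T}, X:{A} ∪→ {A,G,T}; cost 1
[col 0] JQ: children J:{G}, Q:{T} ∪→ {G,T}; cost 1
[col 0] BJQXY: children BXY:{A,G,T}, JQ:{G,T} ∩→ {G,T}; cost 0
[col 1] BY: children B:{T}, Y:{T} ∩→ {T}; cost 0
[col 1] BXY: children BY:{T}, X:{A} ∪→ {A,T}; cost 1
[col 1] JQ: children J:{G}, Q:{C} ∪→ {C,G}; cost 1
[col 1] BJQXY: children BXY:{A,T}, JQ:{C,G} ∪→ {A,C,G,T}; cost 1
[col 2] BY: children B:{T}, Y:{A} ∪→ {A,T}; cost 1
[col 2] BXY: children BY:{A,T}, X:{T} ∩→ {T}; cost 0
[col 2] JQ: children J:{C}, Q:{C} ∩→ {C}; cost 0
[col 2] BJQXY: children BXY:{T}, JQ:{C} ∪→ {C,T}; cost 1
[col 3] BY: children B:{C}, Y:{T} ∪→ {C,T}; cost 1
[col 3] BXY: children BY:{C,T}, X:{T} ∩→ {T}; cost 0
[col 3] JQ: children J:{C}, Q:{G} ∪→ {C,G}; cost 1
[col 3] BJQXY: children BXY:{T}, JQ:{C,G} ∪→ {C,G,T}; cost 1
[col 4] BY: children B:{A}, Y:{C} ∪→ {A,C}; cost 1
[col 4] BXY: children BY:{A,C}, X:{A} ∩→ {A}; cost 0
[col 4] JQ: children J:{C}, Q:{A} ∪→ {A,C}; cost 1
[col 4] BJQXY: children BXY:{A}, JQ:{A,C} ∩→ {A}; cost 0
[col 5] BY: children B:{C}, Y:{G} ∪→ {C,G}; cost 1
[col 5] BXY: children BY:{C,G}, X:{T} ∪→ {C,G,T}; cost 1
[col 5] JQ: children J:{A}, Q:{C} ∪→ {A,C}; cost 1
[col 5] BJQXY: children BXY:{C,G,T}, JQ:{A,C} ∩→ {C}; cost 0
[col 6] BY: children B:{A}, Y:{T} ∪→ {A,T}; cost 1
[col 6] BXY: children BY:{A,T}, X:{T} ∩→ {T}; cost 0
[col 6] JQ: children J:{G}, Q:{C} ∪→ {C,G}; cost 1
[col 6] BJQXY: children BXY:{T}, JQ:{C,G} ∪→ {C,G,T}; cost 1
[col 7] BY: children B:{T}, Y:{C} ∪→ {C,T}; cost 1
[col 7] BXY: children BY:{C,T}, X:{T} ∩→ {T}; cost 0
[col 7] JQ: children J:{T}, Q:{C} ∪→ {C,T}; cost 1
[col 7] BJQXY: children BXY:{T}, JQ:{C,T} ∩→ {T}; cost 0
per-site changes: [3, 3, 2, 3, 2, 3, 3, 2]; total = 21

21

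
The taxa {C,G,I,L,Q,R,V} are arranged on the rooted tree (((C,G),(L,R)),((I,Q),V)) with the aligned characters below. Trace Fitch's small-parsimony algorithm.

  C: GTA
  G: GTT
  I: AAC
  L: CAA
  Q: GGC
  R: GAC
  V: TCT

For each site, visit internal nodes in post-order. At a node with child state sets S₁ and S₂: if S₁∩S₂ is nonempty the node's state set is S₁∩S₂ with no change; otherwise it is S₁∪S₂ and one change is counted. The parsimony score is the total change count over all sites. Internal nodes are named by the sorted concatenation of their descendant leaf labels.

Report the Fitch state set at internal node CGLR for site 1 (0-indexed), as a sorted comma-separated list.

A,T

CG@0: {G} ∩ {G} = {G} (intersection, +0)
LR@0: {C} ∪ {G} = {C,G} (union, +1)
CGLR@0: {G} ∩ {C,G} = {G} (intersection, +0)
IQ@0: {A} ∪ {G} = {A,G} (union, +1)
IQV@0: {A,G} ∪ {T} = {A,G,T} (union, +1)
CGILQRV@0: {G} ∩ {A,G,T} = {G} (intersection, +0)
CG@1: {T} ∩ {T} = {T} (intersection, +0)
LR@1: {A} ∩ {A} = {A} (intersection, +0)
CGLR@1: {T} ∪ {A} = {A,T} (union, +1)
IQ@1: {A} ∪ {G} = {A,G} (union, +1)
IQV@1: {A,G} ∪ {C} = {A,C,G} (union, +1)
CGILQRV@1: {A,T} ∩ {A,C,G} = {A} (intersection, +0)
CG@2: {A} ∪ {T} = {A,T} (union, +1)
LR@2: {A} ∪ {C} = {A,C} (union, +1)
CGLR@2: {A,T} ∩ {A,C} = {A} (intersection, +0)
IQ@2: {C} ∩ {C} = {C} (intersection, +0)
IQV@2: {C} ∪ {T} = {C,T} (union, +1)
CGILQRV@2: {A} ∪ {C,T} = {A,C,T} (union, +1)
per-site changes: [3, 3, 4]; total = 10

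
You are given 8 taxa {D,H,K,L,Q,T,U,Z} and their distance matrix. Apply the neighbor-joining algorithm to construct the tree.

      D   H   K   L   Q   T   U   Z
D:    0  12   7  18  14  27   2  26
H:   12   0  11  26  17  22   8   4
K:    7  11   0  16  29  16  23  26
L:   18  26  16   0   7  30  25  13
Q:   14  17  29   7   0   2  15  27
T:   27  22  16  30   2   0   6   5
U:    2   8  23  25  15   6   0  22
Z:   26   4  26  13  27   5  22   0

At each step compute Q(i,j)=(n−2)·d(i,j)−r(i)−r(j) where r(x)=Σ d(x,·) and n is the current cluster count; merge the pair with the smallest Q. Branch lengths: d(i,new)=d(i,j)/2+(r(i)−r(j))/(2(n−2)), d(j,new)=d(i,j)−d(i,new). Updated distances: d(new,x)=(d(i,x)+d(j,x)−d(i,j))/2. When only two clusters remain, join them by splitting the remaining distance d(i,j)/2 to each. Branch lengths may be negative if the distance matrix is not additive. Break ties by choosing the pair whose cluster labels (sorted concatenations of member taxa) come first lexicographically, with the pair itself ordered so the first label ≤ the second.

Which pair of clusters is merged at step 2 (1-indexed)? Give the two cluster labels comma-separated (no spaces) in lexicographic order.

1. join Q+T (d=2, Q=-207) ⇒ QT; edges |Q|=5/4, |T|=3/4
  updated: d(D,QT)=39/2, d(H,QT)=37/2, d(K,QT)=43/2, d(L,QT)=35/2, d(QT,U)=19/2, d(QT,Z)=15
2. join H+Z (d=4, Q=-331/2) ⇒ HZ; edges |H|=-13/20, |Z|=93/20
  updated: d(D,HZ)=17, d(HZ,K)=33/2, d(HZ,L)=35/2, d(HZ,QT)=59/4, d(HZ,U)=13
3. join D+U (d=2, Q=-128) ⇒ DU; edges |D|=-1/8, |U|=17/8
  updated: d(DU,HZ)=14, d(DU,K)=14, d(DU,L)=41/2, d(DU,QT)=27/2
4. join K+L (d=16, Q=-183/2) ⇒ KL; edges |K|=89/12, |L|=103/12
  updated: d(DU,KL)=37/4, d(HZ,KL)=9, d(KL,QT)=23/2
5. join DU+QT (d=27/2, Q=-99/2) ⇒ DQTU; edges |DU|=6, |QT|=15/2
  updated: d(DQTU,HZ)=61/8, d(DQTU,KL)=29/8
6. join DQTU+HZ (d=61/8, Q=-81/4) ⇒ DHQTUZ; edges |DQTU|=9/8, |HZ|=13/2
  updated: d(DHQTUZ,KL)=5/2
7. join DHQTUZ+KL (d=5/2) ⇒ DHKLQTUZ; edges |DHQTUZ|=5/4, |KL|=5/4
final tree: ((((D:-1/8,U:17/8):6,(Q:5/4,T:3/4):15/2):9/8,(H:-13/20,Z:93/20):13/2):5/4,(K:89/12,L:103/12):5/4)
total length: 381/8

H,Z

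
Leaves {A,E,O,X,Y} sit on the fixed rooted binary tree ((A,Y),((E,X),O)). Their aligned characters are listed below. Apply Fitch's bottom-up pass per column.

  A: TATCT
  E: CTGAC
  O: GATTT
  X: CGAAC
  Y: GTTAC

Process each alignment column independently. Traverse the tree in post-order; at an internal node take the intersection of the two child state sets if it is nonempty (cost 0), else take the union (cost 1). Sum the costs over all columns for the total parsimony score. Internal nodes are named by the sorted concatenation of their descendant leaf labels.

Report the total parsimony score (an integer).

11

[col 0] AY: children A:{T}, Y:{G} ∪→ {G,T}; cost 1
[col 0] EX: children E:{C}, X:{C} ∩→ {C}; cost 0
[col 0] EOX: children EX:{C}, O:{G} ∪→ {C,G}; cost 1
[col 0] AEOXY: children AY:{G,T}, EOX:{C,G} ∩→ {G}; cost 0
[col 1] AY: children A:{A}, Y:{T} ∪→ {A,T}; cost 1
[col 1] EX: children E:{T}, X:{G} ∪→ {G,T}; cost 1
[col 1] EOX: children EX:{G,T}, O:{A} ∪→ {A,G,T}; cost 1
[col 1] AEOXY: children AY:{A,T}, EOX:{A,G,T} ∩→ {A,T}; cost 0
[col 2] AY: children A:{T}, Y:{T} ∩→ {T}; cost 0
[col 2] EX: children E:{G}, X:{A} ∪→ {A,G}; cost 1
[col 2] EOX: children EX:{A,G}, O:{T} ∪→ {A,G,T}; cost 1
[col 2] AEOXY: children AY:{T}, EOX:{A,G,T} ∩→ {T}; cost 0
[col 3] AY: children A:{C}, Y:{A} ∪→ {A,C}; cost 1
[col 3] EX: children E:{A}, X:{A} ∩→ {A}; cost 0
[col 3] EOX: children EX:{A}, O:{T} ∪→ {A,T}; cost 1
[col 3] AEOXY: children AY:{A,C}, EOX:{A,T} ∩→ {A}; cost 0
[col 4] AY: children A:{T}, Y:{C} ∪→ {C,T}; cost 1
[col 4] EX: children E:{C}, X:{C} ∩→ {C}; cost 0
[col 4] EOX: children EX:{C}, O:{T} ∪→ {C,T}; cost 1
[col 4] AEOXY: children AY:{C,T}, EOX:{C,T} ∩→ {C,T}; cost 0
per-site changes: [2, 3, 2, 2, 2]; total = 11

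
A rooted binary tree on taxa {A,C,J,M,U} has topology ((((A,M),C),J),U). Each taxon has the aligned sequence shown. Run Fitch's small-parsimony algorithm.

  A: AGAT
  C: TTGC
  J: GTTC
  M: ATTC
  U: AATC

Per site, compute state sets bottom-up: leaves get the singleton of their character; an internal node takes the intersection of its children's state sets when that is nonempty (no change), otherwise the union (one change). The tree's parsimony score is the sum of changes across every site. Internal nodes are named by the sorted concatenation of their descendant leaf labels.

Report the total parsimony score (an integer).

AM@0: {A} ∩ {A} = {A} (intersection, +0)
ACM@0: {A} ∪ {T} = {A,T} (union, +1)
ACJM@0: {A,T} ∪ {G} = {A,G,T} (union, +1)
ACJMU@0: {A,G,T} ∩ {A} = {A} (intersection, +0)
AM@1: {G} ∪ {T} = {G,T} (union, +1)
ACM@1: {G,T} ∩ {T} = {T} (intersection, +0)
ACJM@1: {T} ∩ {T} = {T} (intersection, +0)
ACJMU@1: {T} ∪ {A} = {A,T} (union, +1)
AM@2: {A} ∪ {T} = {A,T} (union, +1)
ACM@2: {A,T} ∪ {G} = {A,G,T} (union, +1)
ACJM@2: {A,G,T} ∩ {T} = {T} (intersection, +0)
ACJMU@2: {T} ∩ {T} = {T} (intersection, +0)
AM@3: {T} ∪ {C} = {C,T} (union, +1)
ACM@3: {C,T} ∩ {C} = {C} (intersection, +0)
ACJM@3: {C} ∩ {C} = {C} (intersection, +0)
ACJMU@3: {C} ∩ {C} = {C} (intersection, +0)
per-site changes: [2, 2, 2, 1]; total = 7

7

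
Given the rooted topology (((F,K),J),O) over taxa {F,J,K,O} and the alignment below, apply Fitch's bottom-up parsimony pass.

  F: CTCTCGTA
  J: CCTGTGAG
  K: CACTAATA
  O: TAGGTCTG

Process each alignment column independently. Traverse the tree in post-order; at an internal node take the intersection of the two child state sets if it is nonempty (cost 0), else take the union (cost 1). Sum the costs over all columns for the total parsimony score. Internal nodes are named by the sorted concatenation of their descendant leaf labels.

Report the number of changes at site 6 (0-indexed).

site 0, node FK: F={C} ∩ K={C} → {C} (+0)
site 0, node FJK: FK={C} ∩ J={C} → {C} (+0)
site 0, node FJKO: FJK={C} ∪ O={T} → {C,T} (+1)
site 1, node FK: F={T} ∪ K={A} → {A,T} (+1)
site 1, node FJK: FK={A,T} ∪ J={C} → {A,C,T} (+1)
site 1, node FJKO: FJK={A,C,T} ∩ O={A} → {A} (+0)
site 2, node FK: F={C} ∩ K={C} → {C} (+0)
site 2, node FJK: FK={C} ∪ J={T} → {C,T} (+1)
site 2, node FJKO: FJK={C,T} ∪ O={G} → {C,G,T} (+1)
site 3, node FK: F={T} ∩ K={T} → {T} (+0)
site 3, node FJK: FK={T} ∪ J={G} → {G,T} (+1)
site 3, node FJKO: FJK={G,T} ∩ O={G} → {G} (+0)
site 4, node FK: F={C} ∪ K={A} → {A,C} (+1)
site 4, node FJK: FK={A,C} ∪ J={T} → {A,C,T} (+1)
site 4, node FJKO: FJK={A,C,T} ∩ O={T} → {T} (+0)
site 5, node FK: F={G} ∪ K={A} → {A,G} (+1)
site 5, node FJK: FK={A,G} ∩ J={G} → {G} (+0)
site 5, node FJKO: FJK={G} ∪ O={C} → {C,G} (+1)
site 6, node FK: F={T} ∩ K={T} → {T} (+0)
site 6, node FJK: FK={T} ∪ J={A} → {A,T} (+1)
site 6, node FJKO: FJK={A,T} ∩ O={T} → {T} (+0)
site 7, node FK: F={A} ∩ K={A} → {A} (+0)
site 7, node FJK: FK={A} ∪ J={G} → {A,G} (+1)
site 7, node FJKO: FJK={A,G} ∩ O={G} → {G} (+0)
per-site changes: [1, 2, 2, 1, 2, 2, 1, 1]; total = 12

1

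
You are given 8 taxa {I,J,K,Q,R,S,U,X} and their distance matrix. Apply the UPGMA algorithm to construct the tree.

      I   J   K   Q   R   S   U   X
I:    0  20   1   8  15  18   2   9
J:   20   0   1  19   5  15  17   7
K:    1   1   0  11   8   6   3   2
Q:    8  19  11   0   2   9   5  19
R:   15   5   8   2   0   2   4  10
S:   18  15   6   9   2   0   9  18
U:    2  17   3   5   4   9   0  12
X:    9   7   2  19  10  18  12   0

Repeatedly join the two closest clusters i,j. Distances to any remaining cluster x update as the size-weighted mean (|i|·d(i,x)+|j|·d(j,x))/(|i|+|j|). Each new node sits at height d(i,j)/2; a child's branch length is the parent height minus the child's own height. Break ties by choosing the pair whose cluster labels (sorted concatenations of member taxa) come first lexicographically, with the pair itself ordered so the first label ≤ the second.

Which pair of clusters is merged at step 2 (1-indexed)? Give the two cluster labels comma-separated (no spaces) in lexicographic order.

Q,R

iteration 1: select I,K (d=1); attach at lengths (1/2, 1/2); label the merged cluster IK
  updated: d(IK,J)=21/2, d(IK,Q)=19/2, d(IK,R)=23/2, d(IK,S)=12, d(IK,U)=5/2, d(IK,X)=11/2
iteration 2: select Q,R (d=2); attach at lengths (1, 1); label the merged cluster QR
  updated: d(IK,QR)=21/2, d(J,QR)=12, d(QR,S)=11/2, d(QR,U)=9/2, d(QR,X)=29/2
iteration 3: select IK,U (d=5/2); attach at lengths (3/4, 5/4); label the merged cluster IKU
  updated: d(IKU,J)=38/3, d(IKU,QR)=17/2, d(IKU,S)=11, d(IKU,X)=23/3
iteration 4: select QR,S (d=11/2); attach at lengths (7/4, 11/4); label the merged cluster QRS
  updated: d(IKU,QRS)=28/3, d(J,QRS)=13, d(QRS,X)=47/3
iteration 5: select J,X (d=7); attach at lengths (7/2, 7/2); label the merged cluster JX
  updated: d(IKU,JX)=61/6, d(JX,QRS)=43/3
iteration 6: select IKU,QRS (d=28/3); attach at lengths (41/12, 23/12); label the merged cluster IKQRSU
  updated: d(IKQRSU,JX)=49/4
iteration 7: select IKQRSU,JX (d=49/4); attach at lengths (35/24, 21/8); label the merged cluster IJKQRSUX
final tree: ((((I:1/2,K:1/2):3/4,U:5/4):41/12,((Q:1,R:1):7/4,S:11/4):23/12):35/24,(J:7/2,X:7/2):21/8)
total length: 311/12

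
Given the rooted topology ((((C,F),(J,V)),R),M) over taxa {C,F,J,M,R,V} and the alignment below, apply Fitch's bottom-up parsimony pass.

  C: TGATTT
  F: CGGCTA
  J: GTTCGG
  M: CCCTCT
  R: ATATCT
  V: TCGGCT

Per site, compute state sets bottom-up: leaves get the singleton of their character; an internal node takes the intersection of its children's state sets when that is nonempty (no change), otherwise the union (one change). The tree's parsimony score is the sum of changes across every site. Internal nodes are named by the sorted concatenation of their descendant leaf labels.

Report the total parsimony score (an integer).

CF@0: {T} ∪ {C} = {C,T} (union, +1)
JV@0: {G} ∪ {T} = {G,T} (union, +1)
CFJV@0: {C,T} ∩ {G,T} = {T} (intersection, +0)
CFJRV@0: {T} ∪ {A} = {A,T} (union, +1)
CFJMRV@0: {A,T} ∪ {C} = {A,C,T} (union, +1)
CF@1: {G} ∩ {G} = {G} (intersection, +0)
JV@1: {T} ∪ {C} = {C,T} (union, +1)
CFJV@1: {G} ∪ {C,T} = {C,G,T} (union, +1)
CFJRV@1: {C,G,T} ∩ {T} = {T} (intersection, +0)
CFJMRV@1: {T} ∪ {C} = {C,T} (union, +1)
CF@2: {A} ∪ {G} = {A,G} (union, +1)
JV@2: {T} ∪ {G} = {G,T} (union, +1)
CFJV@2: {A,G} ∩ {G,T} = {G} (intersection, +0)
CFJRV@2: {G} ∪ {A} = {A,G} (union, +1)
CFJMRV@2: {A,G} ∪ {C} = {A,C,G} (union, +1)
CF@3: {T} ∪ {C} = {C,T} (union, +1)
JV@3: {C} ∪ {G} = {C,G} (union, +1)
CFJV@3: {C,T} ∩ {C,G} = {C} (intersection, +0)
CFJRV@3: {C} ∪ {T} = {C,T} (union, +1)
CFJMRV@3: {C,T} ∩ {T} = {T} (intersection, +0)
CF@4: {T} ∩ {T} = {T} (intersection, +0)
JV@4: {G} ∪ {C} = {C,G} (union, +1)
CFJV@4: {T} ∪ {C,G} = {C,G,T} (union, +1)
CFJRV@4: {C,G,T} ∩ {C} = {C} (intersection, +0)
CFJMRV@4: {C} ∩ {C} = {C} (intersection, +0)
CF@5: {T} ∪ {A} = {A,T} (union, +1)
JV@5: {G} ∪ {T} = {G,T} (union, +1)
CFJV@5: {A,T} ∩ {G,T} = {T} (intersection, +0)
CFJRV@5: {T} ∩ {T} = {T} (intersection, +0)
CFJMRV@5: {T} ∩ {T} = {T} (intersection, +0)
per-site changes: [4, 3, 4, 3, 2, 2]; total = 18

18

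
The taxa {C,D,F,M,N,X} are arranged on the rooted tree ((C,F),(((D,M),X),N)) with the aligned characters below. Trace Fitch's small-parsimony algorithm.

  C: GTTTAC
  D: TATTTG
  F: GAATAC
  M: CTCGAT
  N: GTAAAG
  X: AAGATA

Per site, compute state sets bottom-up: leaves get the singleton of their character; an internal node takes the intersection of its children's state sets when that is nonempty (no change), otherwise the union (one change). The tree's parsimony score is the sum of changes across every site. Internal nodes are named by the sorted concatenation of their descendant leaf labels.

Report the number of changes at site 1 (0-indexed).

3

[col 0] CF: children C:{G}, F:{G} ∩→ {G}; cost 0
[col 0] DM: children D:{T}, M:{C} ∪→ {C,T}; cost 1
[col 0] DMX: children DM:{C,T}, X:{A} ∪→ {A,C,T}; cost 1
[col 0] DMNX: children DMX:{A,C,T}, N:{G} ∪→ {A,C,G,T}; cost 1
[col 0] CDFMNX: children CF:{G}, DMNX:{A,C,G,T} ∩→ {G}; cost 0
[col 1] CF: children C:{T}, F:{A} ∪→ {A,T}; cost 1
[col 1] DM: children D:{A}, M:{T} ∪→ {A,T}; cost 1
[col 1] DMX: children DM:{A,T}, X:{A} ∩→ {A}; cost 0
[col 1] DMNX: children DMX:{A}, N:{T} ∪→ {A,T}; cost 1
[col 1] CDFMNX: children CF:{A,T}, DMNX:{A,T} ∩→ {A,T}; cost 0
[col 2] CF: children C:{T}, F:{A} ∪→ {A,T}; cost 1
[col 2] DM: children D:{T}, M:{C} ∪→ {C,T}; cost 1
[col 2] DMX: children DM:{C,T}, X:{G} ∪→ {C,G,T}; cost 1
[col 2] DMNX: children DMX:{C,G,T}, N:{A} ∪→ {A,C,G,T}; cost 1
[col 2] CDFMNX: children CF:{A,T}, DMNX:{A,C,G,T} ∩→ {A,T}; cost 0
[col 3] CF: children C:{T}, F:{T} ∩→ {T}; cost 0
[col 3] DM: children D:{T}, M:{G} ∪→ {G,T}; cost 1
[col 3] DMX: children DM:{G,T}, X:{A} ∪→ {A,G,T}; cost 1
[col 3] DMNX: children DMX:{A,G,T}, N:{A} ∩→ {A}; cost 0
[col 3] CDFMNX: children CF:{T}, DMNX:{A} ∪→ {A,T}; cost 1
[col 4] CF: children C:{A}, F:{A} ∩→ {A}; cost 0
[col 4] DM: children D:{T}, M:{A} ∪→ {A,T}; cost 1
[col 4] DMX: children DM:{A,T}, X:{T} ∩→ {T}; cost 0
[col 4] DMNX: children DMX:{T}, N:{A} ∪→ {A,T}; cost 1
[col 4] CDFMNX: children CF:{A}, DMNX:{A,T} ∩→ {A}; cost 0
[col 5] CF: children C:{C}, F:{C} ∩→ {C}; cost 0
[col 5] DM: children D:{G}, M:{T} ∪→ {G,T}; cost 1
[col 5] DMX: children DM:{G,T}, X:{A} ∪→ {A,G,T}; cost 1
[col 5] DMNX: children DMX:{A,G,T}, N:{G} ∩→ {G}; cost 0
[col 5] CDFMNX: children CF:{C}, DMNX:{G} ∪→ {C,G}; cost 1
per-site changes: [3, 3, 4, 3, 2, 3]; total = 18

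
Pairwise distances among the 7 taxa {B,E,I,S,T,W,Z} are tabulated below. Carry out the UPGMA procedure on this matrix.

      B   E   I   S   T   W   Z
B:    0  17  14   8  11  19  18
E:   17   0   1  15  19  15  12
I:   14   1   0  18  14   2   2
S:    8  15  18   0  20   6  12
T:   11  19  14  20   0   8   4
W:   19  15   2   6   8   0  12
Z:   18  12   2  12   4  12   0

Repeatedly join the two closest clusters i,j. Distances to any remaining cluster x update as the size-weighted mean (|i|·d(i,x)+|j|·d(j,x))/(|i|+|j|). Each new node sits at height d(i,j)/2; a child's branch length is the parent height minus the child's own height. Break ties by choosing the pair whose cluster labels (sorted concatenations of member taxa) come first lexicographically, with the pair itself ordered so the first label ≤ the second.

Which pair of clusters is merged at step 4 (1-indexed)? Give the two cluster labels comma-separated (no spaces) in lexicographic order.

EI,TZ

step 1: merge (E,I) at d=1; branch lengths E→1/2, I→1/2; new cluster EI
  updated: d(B,EI)=31/2, d(EI,S)=33/2, d(EI,T)=33/2, d(EI,W)=17/2, d(EI,Z)=7
step 2: merge (T,Z) at d=4; branch lengths T→2, Z→2; new cluster TZ
  updated: d(B,TZ)=29/2, d(EI,TZ)=47/4, d(S,TZ)=16, d(TZ,W)=10
step 3: merge (S,W) at d=6; branch lengths S→3, W→3; new cluster SW
  updated: d(B,SW)=27/2, d(EI,SW)=25/2, d(SW,TZ)=13
step 4: merge (EI,TZ) at d=47/4; branch lengths EI→43/8, TZ→31/8; new cluster EITZ
  updated: d(B,EITZ)=15, d(EITZ,SW)=51/4
step 5: merge (EITZ,SW) at d=51/4; branch lengths EITZ→1/2, SW→27/8; new cluster EISTWZ
  updated: d(B,EISTWZ)=29/2
step 6: merge (B,EISTWZ) at d=29/2; branch lengths B→29/4, EISTWZ→7/8; new cluster BEISTWZ
final tree: (B:29/4,(((E:1/2,I:1/2):43/8,(T:2,Z:2):31/8):1/2,(S:3,W:3):27/8):7/8)
total length: 129/4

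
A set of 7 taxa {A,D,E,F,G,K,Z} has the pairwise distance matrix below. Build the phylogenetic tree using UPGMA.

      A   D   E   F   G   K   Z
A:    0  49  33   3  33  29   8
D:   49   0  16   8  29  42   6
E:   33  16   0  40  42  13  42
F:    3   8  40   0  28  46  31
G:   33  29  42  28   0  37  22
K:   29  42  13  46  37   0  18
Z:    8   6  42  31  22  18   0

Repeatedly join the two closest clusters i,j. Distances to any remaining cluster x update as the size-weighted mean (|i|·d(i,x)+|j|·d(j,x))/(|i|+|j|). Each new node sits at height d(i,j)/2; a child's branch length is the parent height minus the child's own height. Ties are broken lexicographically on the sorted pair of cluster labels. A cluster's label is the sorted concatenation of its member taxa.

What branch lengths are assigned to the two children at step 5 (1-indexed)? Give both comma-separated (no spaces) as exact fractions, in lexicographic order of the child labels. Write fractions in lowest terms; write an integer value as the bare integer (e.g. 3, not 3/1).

2,14

iteration 1: select A,F (d=3); attach at lengths (3/2, 3/2); label the merged cluster AF
  updated: d(AF,D)=57/2, d(AF,E)=73/2, d(AF,G)=61/2, d(AF,K)=75/2, d(AF,Z)=39/2
iteration 2: select D,Z (d=6); attach at lengths (3, 3); label the merged cluster DZ
  updated: d(AF,DZ)=24, d(DZ,E)=29, d(DZ,G)=51/2, d(DZ,K)=30
iteration 3: select E,K (d=13); attach at lengths (13/2, 13/2); label the merged cluster EK
  updated: d(AF,EK)=37, d(DZ,EK)=59/2, d(EK,G)=79/2
iteration 4: select AF,DZ (d=24); attach at lengths (21/2, 9); label the merged cluster ADFZ
  updated: d(ADFZ,EK)=133/4, d(ADFZ,G)=28
iteration 5: select ADFZ,G (d=28); attach at lengths (2, 14); label the merged cluster ADFGZ
  updated: d(ADFGZ,EK)=69/2
iteration 6: select ADFGZ,EK (d=69/2); attach at lengths (13/4, 43/4); label the merged cluster ADEFGKZ
final tree: ((((A:3/2,F:3/2):21/2,(D:3,Z:3):9):2,G:14):13/4,(E:13/2,K:13/2):43/4)
total length: 143/2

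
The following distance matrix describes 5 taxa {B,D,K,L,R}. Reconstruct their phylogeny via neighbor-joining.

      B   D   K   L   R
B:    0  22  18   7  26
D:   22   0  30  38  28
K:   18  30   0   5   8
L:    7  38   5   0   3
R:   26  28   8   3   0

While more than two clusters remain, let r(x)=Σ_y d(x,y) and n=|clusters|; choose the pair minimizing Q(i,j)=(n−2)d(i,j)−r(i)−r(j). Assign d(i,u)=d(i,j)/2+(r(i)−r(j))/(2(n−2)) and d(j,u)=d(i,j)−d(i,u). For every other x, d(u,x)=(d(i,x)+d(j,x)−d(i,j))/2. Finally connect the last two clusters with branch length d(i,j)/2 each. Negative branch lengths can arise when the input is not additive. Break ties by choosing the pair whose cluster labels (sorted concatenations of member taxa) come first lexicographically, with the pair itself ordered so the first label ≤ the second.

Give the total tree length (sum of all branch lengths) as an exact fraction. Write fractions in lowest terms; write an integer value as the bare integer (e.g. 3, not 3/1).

step 1: merge (B,D) at d=22, Q=-125; branch lengths B→7/2, D→37/2; new cluster BD
  updated: d(BD,K)=13, d(BD,L)=23/2, d(BD,R)=16
step 2: merge (BD,K) at d=13, Q=-81/2; branch lengths BD→81/8, K→23/8; new cluster BDK
  updated: d(BDK,L)=7/4, d(BDK,R)=11/2
step 3: merge (BDK,L) at d=7/4, Q=-41/4; branch lengths BDK→17/8, L→-3/8; new cluster BDKL
  updated: d(BDKL,R)=27/8
step 4: merge (BDKL,R) at d=27/8; branch lengths BDKL→27/16, R→27/16; new cluster BDKLR
final tree: ((((B:7/2,D:37/2):81/8,K:23/8):17/8,L:-3/8):27/16,R:27/16)
total length: 321/8

321/8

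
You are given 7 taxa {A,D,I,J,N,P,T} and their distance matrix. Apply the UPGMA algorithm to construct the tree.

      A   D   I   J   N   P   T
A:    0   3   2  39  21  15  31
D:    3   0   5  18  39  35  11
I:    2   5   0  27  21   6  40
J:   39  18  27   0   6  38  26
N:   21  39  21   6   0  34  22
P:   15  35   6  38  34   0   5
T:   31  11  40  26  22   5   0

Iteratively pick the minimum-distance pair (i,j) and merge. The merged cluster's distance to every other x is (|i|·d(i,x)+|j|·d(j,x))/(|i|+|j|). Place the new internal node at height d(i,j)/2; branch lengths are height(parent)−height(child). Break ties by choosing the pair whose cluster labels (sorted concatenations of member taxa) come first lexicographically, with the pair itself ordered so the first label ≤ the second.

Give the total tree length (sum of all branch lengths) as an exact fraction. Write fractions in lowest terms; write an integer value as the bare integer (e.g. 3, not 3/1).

97/2

1. join A+I (d=2) ⇒ AI; edges |A|=1, |I|=1
  updated: d(AI,D)=4, d(AI,J)=33, d(AI,N)=21, d(AI,P)=21/2, d(AI,T)=71/2
2. join AI+D (d=4) ⇒ ADI; edges |AI|=1, |D|=2
  updated: d(ADI,J)=28, d(ADI,N)=27, d(ADI,P)=56/3, d(ADI,T)=82/3
3. join P+T (d=5) ⇒ PT; edges |P|=5/2, |T|=5/2
  updated: d(ADI,PT)=23, d(J,PT)=32, d(N,PT)=28
4. join J+N (d=6) ⇒ JN; edges |J|=3, |N|=3
  updated: d(ADI,JN)=55/2, d(JN,PT)=30
5. join ADI+PT (d=23) ⇒ ADIPT; edges |ADI|=19/2, |PT|=9
  updated: d(ADIPT,JN)=57/2
6. join ADIPT+JN (d=57/2) ⇒ ADIJNPT; edges |ADIPT|=11/4, |JN|=45/4
final tree: ((((A:1,I:1):1,D:2):19/2,(P:5/2,T:5/2):9):11/4,(J:3,N:3):45/4)
total length: 97/2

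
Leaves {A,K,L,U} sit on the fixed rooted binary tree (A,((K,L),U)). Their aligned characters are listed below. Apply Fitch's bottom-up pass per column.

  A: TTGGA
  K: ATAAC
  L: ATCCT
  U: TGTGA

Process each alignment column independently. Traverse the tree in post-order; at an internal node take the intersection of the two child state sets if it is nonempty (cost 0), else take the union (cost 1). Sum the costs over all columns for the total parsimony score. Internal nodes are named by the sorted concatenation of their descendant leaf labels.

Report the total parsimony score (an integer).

site 0, node KL: K={A} ∩ L={A} → {A} (+0)
site 0, node KLU: KL={A} ∪ U={T} → {A,T} (+1)
site 0, node AKLU: A={T} ∩ KLU={A,T} → {T} (+0)
site 1, node KL: K={T} ∩ L={T} → {T} (+0)
site 1, node KLU: KL={T} ∪ U={G} → {G,T} (+1)
site 1, node AKLU: A={T} ∩ KLU={G,T} → {T} (+0)
site 2, node KL: K={A} ∪ L={C} → {A,C} (+1)
site 2, node KLU: KL={A,C} ∪ U={T} → {A,C,T} (+1)
site 2, node AKLU: A={G} ∪ KLU={A,C,T} → {A,C,G,T} (+1)
site 3, node KL: K={A} ∪ L={C} → {A,C} (+1)
site 3, node KLU: KL={A,C} ∪ U={G} → {A,C,G} (+1)
site 3, node AKLU: A={G} ∩ KLU={A,C,G} → {G} (+0)
site 4, node KL: K={C} ∪ L={T} → {C,T} (+1)
site 4, node KLU: KL={C,T} ∪ U={A} → {A,C,T} (+1)
site 4, node AKLU: A={A} ∩ KLU={A,C,T} → {A} (+0)
per-site changes: [1, 1, 3, 2, 2]; total = 9

9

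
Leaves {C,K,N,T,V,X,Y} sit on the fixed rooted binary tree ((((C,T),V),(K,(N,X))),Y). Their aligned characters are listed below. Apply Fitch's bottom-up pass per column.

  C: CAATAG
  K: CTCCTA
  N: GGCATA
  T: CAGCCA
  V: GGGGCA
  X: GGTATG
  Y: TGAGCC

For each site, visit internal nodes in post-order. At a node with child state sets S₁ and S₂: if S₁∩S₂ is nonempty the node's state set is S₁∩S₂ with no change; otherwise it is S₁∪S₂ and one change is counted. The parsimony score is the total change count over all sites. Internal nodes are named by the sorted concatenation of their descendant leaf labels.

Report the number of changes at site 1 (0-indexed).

[col 0] CT: children C:{C}, T:{C} ∩→ {C}; cost 0
[col 0] CTV: children CT:{C}, V:{G} ∪→ {C,G}; cost 1
[col 0] NX: children N:{G}, X:{G} ∩→ {G}; cost 0
[col 0] KNX: children K:{C}, NX:{G} ∪→ {C,G}; cost 1
[col 0] CKNTVX: children CTV:{C,G}, KNX:{C,G} ∩→ {C,G}; cost 0
[col 0] CKNTVXY: children CKNTVX:{C,G}, Y:{T} ∪→ {C,G,T}; cost 1
[col 1] CT: children C:{A}, T:{A} ∩→ {A}; cost 0
[col 1] CTV: children CT:{A}, V:{G} ∪→ {A,G}; cost 1
[col 1] NX: children N:{G}, X:{G} ∩→ {G}; cost 0
[col 1] KNX: children K:{T}, NX:{G} ∪→ {G,T}; cost 1
[col 1] CKNTVX: children CTV:{A,G}, KNX:{G,T} ∩→ {G}; cost 0
[col 1] CKNTVXY: children CKNTVX:{G}, Y:{G} ∩→ {G}; cost 0
[col 2] CT: children C:{A}, T:{G} ∪→ {A,G}; cost 1
[col 2] CTV: children CT:{A,G}, V:{G} ∩→ {G}; cost 0
[col 2] NX: children N:{C}, X:{T} ∪→ {C,T}; cost 1
[col 2] KNX: children K:{C}, NX:{C,T} ∩→ {C}; cost 0
[col 2] CKNTVX: children CTV:{G}, KNX:{C} ∪→ {C,G}; cost 1
[col 2] CKNTVXY: children CKNTVX:{C,G}, Y:{A} ∪→ {A,C,G}; cost 1
[col 3] CT: children C:{T}, T:{C} ∪→ {C,T}; cost 1
[col 3] CTV: children CT:{C,T}, V:{G} ∪→ {C,G,T}; cost 1
[col 3] NX: children N:{A}, X:{A} ∩→ {A}; cost 0
[col 3] KNX: children K:{C}, NX:{A} ∪→ {A,C}; cost 1
[col 3] CKNTVX: children CTV:{C,G,T}, KNX:{A,C} ∩→ {C}; cost 0
[col 3] CKNTVXY: children CKNTVX:{C}, Y:{G} ∪→ {C,G}; cost 1
[col 4] CT: children C:{A}, T:{C} ∪→ {A,C}; cost 1
[col 4] CTV: children CT:{A,C}, V:{C} ∩→ {C}; cost 0
[col 4] NX: children N:{T}, X:{T} ∩→ {T}; cost 0
[col 4] KNX: children K:{T}, NX:{T} ∩→ {T}; cost 0
[col 4] CKNTVX: children CTV:{C}, KNX:{T} ∪→ {C,T}; cost 1
[col 4] CKNTVXY: children CKNTVX:{C,T}, Y:{C} ∩→ {C}; cost 0
[col 5] CT: children C:{G}, T:{A} ∪→ {A,G}; cost 1
[col 5] CTV: children CT:{A,G}, V:{A} ∩→ {A}; cost 0
[col 5] NX: children N:{A}, X:{G} ∪→ {A,G}; cost 1
[col 5] KNX: children K:{A}, NX:{A,G} ∩→ {A}; cost 0
[col 5] CKNTVX: children CTV:{A}, KNX:{A} ∩→ {A}; cost 0
[col 5] CKNTVXY: children CKNTVX:{A}, Y:{C} ∪→ {A,C}; cost 1
per-site changes: [3, 2, 4, 4, 2, 3]; total = 18

2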